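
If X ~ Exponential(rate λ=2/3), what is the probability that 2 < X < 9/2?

P(2 < X < 9/2) = ∫_{2}^{9/2} f(x) dx
where f(x) = \frac{2 e^{- \frac{2 x}{3}}}{3}
= - \frac{1}{e^{3}} + e^{- \frac{4}{3}}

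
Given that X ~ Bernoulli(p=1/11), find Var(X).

For X ~ Bernoulli(p=1/11):
Var(X) = \frac{10}{121}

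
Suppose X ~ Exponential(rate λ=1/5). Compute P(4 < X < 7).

P(4 < X < 7) = ∫_{4}^{7} f(x) dx
where f(x) = \frac{e^{- \frac{x}{5}}}{5}
= - \frac{1 - e^{\frac{3}{5}}}{e^{\frac{7}{5}}}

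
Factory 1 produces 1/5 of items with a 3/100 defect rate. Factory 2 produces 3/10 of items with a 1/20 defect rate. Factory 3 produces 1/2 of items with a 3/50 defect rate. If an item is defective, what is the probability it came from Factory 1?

Using Bayes' theorem:
P(F1) = 1/5, P(D|F1) = 3/100
P(F2) = 3/10, P(D|F2) = 1/20
P(F3) = 1/2, P(D|F3) = 3/50
P(D) = P(D|F1)P(F1) + P(D|F2)P(F2) + P(D|F3)P(F3)
     = \frac{51}{1000}
P(F1|D) = P(D|F1)P(F1) / P(D)
= \frac{2}{17}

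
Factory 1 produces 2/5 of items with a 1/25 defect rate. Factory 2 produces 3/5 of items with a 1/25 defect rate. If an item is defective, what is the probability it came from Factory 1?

Using Bayes' theorem:
P(F1) = 2/5, P(D|F1) = 1/25
P(F2) = 3/5, P(D|F2) = 1/25
P(D) = P(D|F1)P(F1) + P(D|F2)P(F2)
     = \frac{1}{25}
P(F1|D) = P(D|F1)P(F1) / P(D)
= \frac{2}{5}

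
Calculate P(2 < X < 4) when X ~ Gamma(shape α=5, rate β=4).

P(2 < X < 4) = ∫_{2}^{4} f(x) dx
where f(x) = \frac{128 x^{4} e^{- 4 x}}{3}
= \frac{-10675 + 891 e^{8}}{3 e^{16}}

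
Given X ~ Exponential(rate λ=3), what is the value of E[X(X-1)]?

E[X(X-1)] = E[X² - X] = E[X²] - E[X]
E[X] = \frac{1}{3}
E[X²] = Var(X) + (E[X])² = \frac{1}{9} + (\frac{1}{3})² = \frac{2}{9}
E[X(X-1)] = \frac{2}{9} - \frac{1}{3} = - \frac{1}{9}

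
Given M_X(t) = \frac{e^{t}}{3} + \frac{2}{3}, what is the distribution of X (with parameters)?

The MGF M(t) = \frac{e^{t}}{3} + \frac{2}{3} is the standard form for the Bernoulli distribution.
Comparing with the known MGF formula identifies: Bernoulli(p=1/3)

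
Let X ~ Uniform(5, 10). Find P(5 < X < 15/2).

P(5 < X < 15/2) = ∫_{5}^{15/2} f(x) dx
where f(x) = \frac{1}{5}
= \frac{1}{2}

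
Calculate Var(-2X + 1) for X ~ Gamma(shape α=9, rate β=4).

For X ~ Gamma(shape α=9, rate β=4):
Var(X) = \frac{9}{16}
Var(-2X + 1) = (-2)² × Var(X) = 4 × \frac{9}{16} = \frac{9}{4}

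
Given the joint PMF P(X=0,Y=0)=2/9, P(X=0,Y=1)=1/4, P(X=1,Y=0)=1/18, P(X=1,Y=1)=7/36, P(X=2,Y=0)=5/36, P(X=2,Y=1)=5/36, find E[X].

First find marginal of X:
P(X=0) = 17/36
P(X=1) = 1/4
P(X=2) = 5/18
E[X] = 0 × 17/36 + 1 × 1/4 + 2 × 5/18 = 29/36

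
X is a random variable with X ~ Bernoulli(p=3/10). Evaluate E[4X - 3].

For X ~ Bernoulli(p=3/10):
E[X] = \frac{3}{10}
E[4X - 3] = 4 × E[X] - 3 = - \frac{9}{5}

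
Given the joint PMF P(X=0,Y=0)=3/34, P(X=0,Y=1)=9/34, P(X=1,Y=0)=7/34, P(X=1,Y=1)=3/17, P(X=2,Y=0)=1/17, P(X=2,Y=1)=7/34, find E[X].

First find marginal of X:
P(X=0) = 6/17
P(X=1) = 13/34
P(X=2) = 9/34
E[X] = 0 × 6/17 + 1 × 13/34 + 2 × 9/34 = 31/34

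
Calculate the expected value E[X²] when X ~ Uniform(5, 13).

Using the identity E[X²] = Var(X) + (E[X])²:
E[X] = 9
Var(X) = \frac{16}{3}
E[X²] = \frac{16}{3} + (9)²
= \frac{259}{3}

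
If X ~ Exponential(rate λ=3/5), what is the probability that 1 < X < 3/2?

P(1 < X < 3/2) = ∫_{1}^{3/2} f(x) dx
where f(x) = \frac{3 e^{- \frac{3 x}{5}}}{5}
= - \frac{1}{e^{\frac{9}{10}}} + e^{- \frac{3}{5}}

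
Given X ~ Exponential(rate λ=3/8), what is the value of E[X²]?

Using the identity E[X²] = Var(X) + (E[X])²:
E[X] = \frac{8}{3}
Var(X) = \frac{64}{9}
E[X²] = \frac{64}{9} + (\frac{8}{3})²
= \frac{128}{9}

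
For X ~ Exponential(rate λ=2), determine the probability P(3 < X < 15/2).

P(3 < X < 15/2) = ∫_{3}^{15/2} f(x) dx
where f(x) = 2 e^{- 2 x}
= - \frac{1 - e^{9}}{e^{15}}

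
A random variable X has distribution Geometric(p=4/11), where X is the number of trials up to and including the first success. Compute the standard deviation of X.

For X ~ Geometric(p=4/11), where X is the number of trials up to and including the first success:
Var(X) = \frac{77}{16}
SD(X) = √(Var(X)) = √(\frac{77}{16}) = \frac{\sqrt{77}}{4}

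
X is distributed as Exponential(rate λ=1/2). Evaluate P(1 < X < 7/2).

P(1 < X < 7/2) = ∫_{1}^{7/2} f(x) dx
where f(x) = \frac{e^{- \frac{x}{2}}}{2}
= - \frac{1}{e^{\frac{7}{4}}} + e^{- \frac{1}{2}}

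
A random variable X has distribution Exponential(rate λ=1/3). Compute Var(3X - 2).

For X ~ Exponential(rate λ=1/3):
Var(X) = 9
Var(3X - 2) = (3)² × Var(X) = 9 × 9 = 81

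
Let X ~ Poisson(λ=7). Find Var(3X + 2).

For X ~ Poisson(λ=7):
Var(X) = 7
Var(3X + 2) = (3)² × Var(X) = 9 × 7 = 63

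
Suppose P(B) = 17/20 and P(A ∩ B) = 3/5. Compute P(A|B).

P(A|B) = P(A ∩ B) / P(B)
= (3/5) / (17/20)
= 12/17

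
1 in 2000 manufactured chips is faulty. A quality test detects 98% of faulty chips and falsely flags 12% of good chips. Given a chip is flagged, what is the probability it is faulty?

Let D = the rare event, + = positive/flagged.
P(D) = 1/2000
P(+|D) = 98/100 = 49/50
P(+|D') = 12/100 = 3/25
P(+) = P(+|D)P(D) + P(+|D')P(D')
     = \frac{49}{50} × \frac{1}{2000} + \frac{3}{25} × \frac{1999}{2000}
     = \frac{12043}{100000}
P(D|+) = P(+|D)P(D)/P(+) = \frac{49}{12043}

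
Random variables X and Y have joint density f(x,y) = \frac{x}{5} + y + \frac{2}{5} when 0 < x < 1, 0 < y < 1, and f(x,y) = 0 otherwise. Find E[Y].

E[Y] = ∫_0^1 ∫_0^1 y × f(x,y) dx dy
= \frac{7}{12}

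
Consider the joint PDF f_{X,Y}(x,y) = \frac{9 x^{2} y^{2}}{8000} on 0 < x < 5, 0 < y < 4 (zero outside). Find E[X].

f_X(x) = ∫_0^4 \frac{9 x^{2} y^{2}}{8000} dy = \frac{3 x^{2}}{125}
E[X] = ∫_0^5 x × (\frac{3 x^{2}}{125}) dx = \frac{15}{4}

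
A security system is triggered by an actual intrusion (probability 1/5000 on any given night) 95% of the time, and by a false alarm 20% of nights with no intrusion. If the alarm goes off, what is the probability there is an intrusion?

Let D = the rare event, + = positive/flagged.
P(D) = 1/5000
P(+|D) = 95/100 = 19/20
P(+|D') = 20/100 = 1/5
P(+) = P(+|D)P(D) + P(+|D')P(D')
     = \frac{19}{20} × \frac{1}{5000} + \frac{1}{5} × \frac{4999}{5000}
     = \frac{4003}{20000}
P(D|+) = P(+|D)P(D)/P(+) = \frac{19}{20015}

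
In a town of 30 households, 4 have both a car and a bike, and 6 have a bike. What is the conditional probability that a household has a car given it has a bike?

P(A ∩ B) = 4/30 = 2/15
P(B) = 6/30 = 1/5
P(A|B) = P(A ∩ B) / P(B) = (2/15) / (1/5) = 2/3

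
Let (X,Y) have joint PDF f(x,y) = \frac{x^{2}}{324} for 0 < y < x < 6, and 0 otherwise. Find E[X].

f_X(x) = ∫_0^x \frac{x^{2}}{324} dy = \frac{x^{3}}{324}
E[X] = ∫_0^6 x × (\frac{x^{3}}{324}) dx = \frac{24}{5}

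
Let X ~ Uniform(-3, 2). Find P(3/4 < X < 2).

P(3/4 < X < 2) = ∫_{3/4}^{2} f(x) dx
where f(x) = \frac{1}{5}
= \frac{1}{4}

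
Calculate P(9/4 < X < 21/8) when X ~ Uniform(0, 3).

P(9/4 < X < 21/8) = ∫_{9/4}^{21/8} f(x) dx
where f(x) = \frac{1}{3}
= \frac{1}{8}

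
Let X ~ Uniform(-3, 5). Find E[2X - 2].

For X ~ Uniform(-3, 5):
E[X] = 1
E[2X - 2] = 2 × E[X] - 2 = 0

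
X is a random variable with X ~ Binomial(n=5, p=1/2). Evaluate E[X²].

Using the identity E[X²] = Var(X) + (E[X])²:
E[X] = \frac{5}{2}
Var(X) = \frac{5}{4}
E[X²] = \frac{5}{4} + (\frac{5}{2})²
= \frac{15}{2}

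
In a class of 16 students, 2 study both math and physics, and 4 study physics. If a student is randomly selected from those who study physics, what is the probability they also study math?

P(A ∩ B) = 2/16 = 1/8
P(B) = 4/16 = 1/4
P(A|B) = P(A ∩ B) / P(B) = (1/8) / (1/4) = 1/2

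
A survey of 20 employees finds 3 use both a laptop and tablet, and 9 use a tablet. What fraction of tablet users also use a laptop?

P(A ∩ B) = 3/20
P(B) = 9/20
P(A|B) = P(A ∩ B) / P(B) = (3/20) / (9/20) = 1/3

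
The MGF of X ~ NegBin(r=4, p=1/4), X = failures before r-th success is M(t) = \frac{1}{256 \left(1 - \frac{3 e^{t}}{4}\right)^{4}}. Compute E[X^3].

To find E[X^3], compute M^(3)(0):
M^(1)(t) = \frac{3 e^{t}}{256 \left(1 - \frac{3 e^{t}}{4}\right)^{5}}
M^(2)(t) = \frac{3 e^{t}}{256 \left(1 - \frac{3 e^{t}}{4}\right)^{5}} + \frac{45 e^{2 t}}{1024 \left(1 - \frac{3 e^{t}}{4}\right)^{6}}
M^(3)(t) = \frac{3 e^{t}}{256 \left(1 - \frac{3 e^{t}}{4}\right)^{5}} + \frac{135 e^{2 t}}{1024 \left(1 - \frac{3 e^{t}}{4}\right)^{6}} + \frac{405 e^{3 t}}{2048 \left(1 - \frac{3 e^{t}}{4}\right)^{7}}
M^(3)(0) = 3792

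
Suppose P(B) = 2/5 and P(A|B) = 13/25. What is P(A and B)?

By definition, P(A|B) = P(A ∩ B) / P(B)
So P(A ∩ B) = P(A|B) × P(B)
= 13/25 × 2/5
= 26/125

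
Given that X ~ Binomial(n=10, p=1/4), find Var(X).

For X ~ Binomial(n=10, p=1/4):
Var(X) = \frac{15}{8}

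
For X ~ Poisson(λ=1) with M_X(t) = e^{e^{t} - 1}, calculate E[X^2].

To find E[X^2], compute M^(2)(0):
M^(1)(t) = e^{t} e^{e^{t} - 1}
M^(2)(t) = e^{2 t} e^{e^{t} - 1} + e^{t} e^{e^{t} - 1}
M^(2)(0) = 2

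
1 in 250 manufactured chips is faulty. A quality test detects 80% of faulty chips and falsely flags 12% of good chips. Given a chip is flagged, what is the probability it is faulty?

Let D = the rare event, + = positive/flagged.
P(D) = 1/250
P(+|D) = 80/100 = 4/5
P(+|D') = 12/100 = 3/25
P(+) = P(+|D)P(D) + P(+|D')P(D')
     = \frac{4}{5} × \frac{1}{250} + \frac{3}{25} × \frac{249}{250}
     = \frac{767}{6250}
P(D|+) = P(+|D)P(D)/P(+) = \frac{20}{767}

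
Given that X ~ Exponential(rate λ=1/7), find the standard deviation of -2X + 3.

For X ~ Exponential(rate λ=1/7):
Var(X) = 49
SD(X) = √(Var(X)) = √(49) = 7
SD(-2X + 3) = |-2| × SD(X) = 2 × 7 = 14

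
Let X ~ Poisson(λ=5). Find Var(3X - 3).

For X ~ Poisson(λ=5):
Var(X) = 5
Var(3X - 3) = (3)² × Var(X) = 9 × 5 = 45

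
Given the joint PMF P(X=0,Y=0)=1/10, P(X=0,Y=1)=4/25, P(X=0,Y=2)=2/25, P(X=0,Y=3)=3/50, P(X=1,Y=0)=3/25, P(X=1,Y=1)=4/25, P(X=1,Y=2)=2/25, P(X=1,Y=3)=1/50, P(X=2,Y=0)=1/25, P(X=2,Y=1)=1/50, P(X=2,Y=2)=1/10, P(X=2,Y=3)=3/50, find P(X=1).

P(X=1) = P(X=1,Y=0) + P(X=1,Y=1) + P(X=1,Y=2) + P(X=1,Y=3)
= 3/25 + 4/25 + 2/25 + 1/50
= 19/50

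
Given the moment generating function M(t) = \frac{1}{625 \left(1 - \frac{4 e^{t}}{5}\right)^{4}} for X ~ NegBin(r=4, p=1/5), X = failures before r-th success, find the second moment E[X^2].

To find E[X^2], compute M^(2)(0):
M^(1)(t) = \frac{16 e^{t}}{3125 \left(1 - \frac{4 e^{t}}{5}\right)^{5}}
M^(2)(t) = \frac{16 e^{t}}{3125 \left(1 - \frac{4 e^{t}}{5}\right)^{5}} + \frac{64 e^{2 t}}{3125 \left(1 - \frac{4 e^{t}}{5}\right)^{6}}
M^(2)(0) = 336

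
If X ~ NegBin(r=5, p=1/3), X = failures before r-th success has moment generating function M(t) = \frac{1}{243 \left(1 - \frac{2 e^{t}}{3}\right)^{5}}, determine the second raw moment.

To find E[X^2], compute M^(2)(0):
M^(1)(t) = \frac{10 e^{t}}{729 \left(1 - \frac{2 e^{t}}{3}\right)^{6}}
M^(2)(t) = \frac{10 e^{t}}{729 \left(1 - \frac{2 e^{t}}{3}\right)^{6}} + \frac{40 e^{2 t}}{729 \left(1 - \frac{2 e^{t}}{3}\right)^{7}}
M^(2)(0) = 130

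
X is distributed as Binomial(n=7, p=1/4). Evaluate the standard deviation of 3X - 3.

For X ~ Binomial(n=7, p=1/4):
Var(X) = \frac{21}{16}
SD(X) = √(Var(X)) = √(\frac{21}{16}) = \frac{\sqrt{21}}{4}
SD(3X - 3) = |3| × SD(X) = 3 × \frac{\sqrt{21}}{4} = \frac{3 \sqrt{21}}{4}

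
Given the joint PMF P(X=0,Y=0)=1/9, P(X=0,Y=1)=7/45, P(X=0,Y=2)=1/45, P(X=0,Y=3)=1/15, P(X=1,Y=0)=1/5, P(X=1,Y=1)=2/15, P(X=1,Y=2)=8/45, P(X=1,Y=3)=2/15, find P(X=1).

P(X=1) = P(X=1,Y=0) + P(X=1,Y=1) + P(X=1,Y=2) + P(X=1,Y=3)
= 1/5 + 2/15 + 8/45 + 2/15
= 29/45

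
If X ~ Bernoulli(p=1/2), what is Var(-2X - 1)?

For X ~ Bernoulli(p=1/2):
Var(X) = \frac{1}{4}
Var(-2X - 1) = (-2)² × Var(X) = 4 × \frac{1}{4} = 1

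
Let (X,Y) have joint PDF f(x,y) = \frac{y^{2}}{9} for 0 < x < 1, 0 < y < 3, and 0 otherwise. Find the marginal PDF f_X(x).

f_X(x) = ∫_0^3 f(x,y) dy
= ∫_0^3 \frac{y^{2}}{9} dy
= 1 for 0 < x < 1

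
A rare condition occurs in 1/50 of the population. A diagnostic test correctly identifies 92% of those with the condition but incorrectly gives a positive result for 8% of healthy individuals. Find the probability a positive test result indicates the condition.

Let D = the rare event, + = positive/flagged.
P(D) = 1/50
P(+|D) = 92/100 = 23/25
P(+|D') = 8/100 = 2/25
P(+) = P(+|D)P(D) + P(+|D')P(D')
     = \frac{23}{25} × \frac{1}{50} + \frac{2}{25} × \frac{49}{50}
     = \frac{121}{1250}
P(D|+) = P(+|D)P(D)/P(+) = \frac{23}{121}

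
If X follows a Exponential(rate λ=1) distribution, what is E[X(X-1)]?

E[X(X-1)] = E[X² - X] = E[X²] - E[X]
E[X] = 1
E[X²] = Var(X) + (E[X])² = 1 + (1)² = 2
E[X(X-1)] = 2 - 1 = 1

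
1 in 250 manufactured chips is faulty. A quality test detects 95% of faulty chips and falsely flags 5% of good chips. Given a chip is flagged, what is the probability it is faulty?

Let D = the rare event, + = positive/flagged.
P(D) = 1/250
P(+|D) = 95/100 = 19/20
P(+|D') = 5/100 = 1/20
P(+) = P(+|D)P(D) + P(+|D')P(D')
     = \frac{19}{20} × \frac{1}{250} + \frac{1}{20} × \frac{249}{250}
     = \frac{67}{1250}
P(D|+) = P(+|D)P(D)/P(+) = \frac{19}{268}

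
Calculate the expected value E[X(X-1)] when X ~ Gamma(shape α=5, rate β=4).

E[X(X-1)] = E[X² - X] = E[X²] - E[X]
E[X] = \frac{5}{4}
E[X²] = Var(X) + (E[X])² = \frac{5}{16} + (\frac{5}{4})² = \frac{15}{8}
E[X(X-1)] = \frac{15}{8} - \frac{5}{4} = \frac{5}{8}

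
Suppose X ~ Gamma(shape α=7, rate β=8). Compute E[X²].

Using the identity E[X²] = Var(X) + (E[X])²:
E[X] = \frac{7}{8}
Var(X) = \frac{7}{64}
E[X²] = \frac{7}{64} + (\frac{7}{8})²
= \frac{7}{8}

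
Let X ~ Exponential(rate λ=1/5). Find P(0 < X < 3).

P(0 < X < 3) = ∫_{0}^{3} f(x) dx
where f(x) = \frac{e^{- \frac{x}{5}}}{5}
= 1 - e^{- \frac{3}{5}}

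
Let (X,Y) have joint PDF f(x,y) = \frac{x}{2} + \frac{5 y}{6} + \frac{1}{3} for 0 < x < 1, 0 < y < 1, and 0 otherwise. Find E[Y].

E[Y] = ∫_0^1 ∫_0^1 y × f(x,y) dx dy
= \frac{41}{72}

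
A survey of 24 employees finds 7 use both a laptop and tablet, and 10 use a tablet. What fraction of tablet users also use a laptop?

P(A ∩ B) = 7/24
P(B) = 10/24 = 5/12
P(A|B) = P(A ∩ B) / P(B) = (7/24) / (5/12) = 7/10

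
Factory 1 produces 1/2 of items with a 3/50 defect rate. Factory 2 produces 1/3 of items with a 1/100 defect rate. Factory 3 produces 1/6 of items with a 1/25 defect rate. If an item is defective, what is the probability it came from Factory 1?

Using Bayes' theorem:
P(F1) = 1/2, P(D|F1) = 3/50
P(F2) = 1/3, P(D|F2) = 1/100
P(F3) = 1/6, P(D|F3) = 1/25
P(D) = P(D|F1)P(F1) + P(D|F2)P(F2) + P(D|F3)P(F3)
     = \frac{1}{25}
P(F1|D) = P(D|F1)P(F1) / P(D)
= \frac{3}{4}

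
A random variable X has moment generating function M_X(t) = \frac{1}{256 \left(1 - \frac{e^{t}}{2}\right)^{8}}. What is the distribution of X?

The MGF M(t) = \frac{1}{256 \left(1 - \frac{e^{t}}{2}\right)^{8}} is the standard form for the NegativeBinomial distribution.
Comparing with the known MGF formula identifies: NegBin(r=8, p=1/2), X = failures before r-th success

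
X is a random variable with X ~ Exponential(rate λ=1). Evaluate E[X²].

Using the identity E[X²] = Var(X) + (E[X])²:
E[X] = 1
Var(X) = 1
E[X²] = 1 + (1)²
= 2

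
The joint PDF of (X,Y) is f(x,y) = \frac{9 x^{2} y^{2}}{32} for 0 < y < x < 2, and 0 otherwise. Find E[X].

f_X(x) = ∫_0^x \frac{9 x^{2} y^{2}}{32} dy = \frac{3 x^{5}}{32}
E[X] = ∫_0^2 x × (\frac{3 x^{5}}{32}) dx = \frac{12}{7}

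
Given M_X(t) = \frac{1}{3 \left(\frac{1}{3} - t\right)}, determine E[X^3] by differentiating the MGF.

To find E[X^3], compute M^(3)(0):
M^(1)(t) = \frac{1}{3 \left(\frac{1}{3} - t\right)^{2}}
M^(2)(t) = \frac{2}{3 \left(\frac{1}{3} - t\right)^{3}}
M^(3)(t) = \frac{2}{\left(\frac{1}{3} - t\right)^{4}}
M^(3)(0) = 162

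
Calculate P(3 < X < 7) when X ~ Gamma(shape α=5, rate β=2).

P(3 < X < 7) = ∫_{3}^{7} f(x) dx
where f(x) = \frac{4 x^{4} e^{- 2 x}}{3}
= \frac{-2171 + 115 e^{8}}{e^{14}}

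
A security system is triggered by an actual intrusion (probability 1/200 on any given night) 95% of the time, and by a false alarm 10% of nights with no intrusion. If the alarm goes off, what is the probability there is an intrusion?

Let D = the rare event, + = positive/flagged.
P(D) = 1/200
P(+|D) = 95/100 = 19/20
P(+|D') = 10/100 = 1/10
P(+) = P(+|D)P(D) + P(+|D')P(D')
     = \frac{19}{20} × \frac{1}{200} + \frac{1}{10} × \frac{199}{200}
     = \frac{417}{4000}
P(D|+) = P(+|D)P(D)/P(+) = \frac{19}{417}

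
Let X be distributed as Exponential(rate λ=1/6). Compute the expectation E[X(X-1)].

E[X(X-1)] = E[X² - X] = E[X²] - E[X]
E[X] = 6
E[X²] = Var(X) + (E[X])² = 36 + (6)² = 72
E[X(X-1)] = 72 - 6 = 66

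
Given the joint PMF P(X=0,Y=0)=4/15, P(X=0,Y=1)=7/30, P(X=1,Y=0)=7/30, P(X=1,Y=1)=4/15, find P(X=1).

P(X=1) = P(X=1,Y=0) + P(X=1,Y=1)
= 7/30 + 4/15
= 1/2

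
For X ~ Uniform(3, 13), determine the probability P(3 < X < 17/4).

P(3 < X < 17/4) = ∫_{3}^{17/4} f(x) dx
where f(x) = \frac{1}{10}
= \frac{1}{8}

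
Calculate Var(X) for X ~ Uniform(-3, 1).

For X ~ Uniform(-3, 1):
Var(X) = \frac{4}{3}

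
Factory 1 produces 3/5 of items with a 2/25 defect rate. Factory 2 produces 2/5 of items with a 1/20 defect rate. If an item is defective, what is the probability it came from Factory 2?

Using Bayes' theorem:
P(F1) = 3/5, P(D|F1) = 2/25
P(F2) = 2/5, P(D|F2) = 1/20
P(D) = P(D|F1)P(F1) + P(D|F2)P(F2)
     = \frac{17}{250}
P(F2|D) = P(D|F2)P(F2) / P(D)
= \frac{5}{17}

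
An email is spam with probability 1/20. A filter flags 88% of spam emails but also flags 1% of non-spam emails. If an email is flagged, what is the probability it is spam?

Let D = the rare event, + = positive/flagged.
P(D) = 1/20
P(+|D) = 88/100 = 22/25
P(+|D') = 1/100
P(+) = P(+|D)P(D) + P(+|D')P(D')
     = \frac{22}{25} × \frac{1}{20} + \frac{1}{100} × \frac{19}{20}
     = \frac{107}{2000}
P(D|+) = P(+|D)P(D)/P(+) = \frac{88}{107}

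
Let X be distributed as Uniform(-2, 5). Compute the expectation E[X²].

Using the identity E[X²] = Var(X) + (E[X])²:
E[X] = \frac{3}{2}
Var(X) = \frac{49}{12}
E[X²] = \frac{49}{12} + (\frac{3}{2})²
= \frac{19}{3}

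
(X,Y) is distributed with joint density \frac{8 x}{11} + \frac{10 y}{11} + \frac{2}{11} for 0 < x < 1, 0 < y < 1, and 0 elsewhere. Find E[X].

E[X] = ∫_0^1 ∫_0^1 x × f(x,y) dy dx
= ∫_0^1 ∫_0^1 x × (\frac{8 x}{11} + \frac{10 y}{11} + \frac{2}{11}) dy dx
= \frac{37}{66}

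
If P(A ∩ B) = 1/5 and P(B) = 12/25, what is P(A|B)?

P(A|B) = P(A ∩ B) / P(B)
= (1/5) / (12/25)
= 5/12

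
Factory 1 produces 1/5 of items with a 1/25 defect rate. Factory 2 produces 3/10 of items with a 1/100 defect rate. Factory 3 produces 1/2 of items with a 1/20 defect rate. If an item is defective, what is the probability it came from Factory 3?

Using Bayes' theorem:
P(F1) = 1/5, P(D|F1) = 1/25
P(F2) = 3/10, P(D|F2) = 1/100
P(F3) = 1/2, P(D|F3) = 1/20
P(D) = P(D|F1)P(F1) + P(D|F2)P(F2) + P(D|F3)P(F3)
     = \frac{9}{250}
P(F3|D) = P(D|F3)P(F3) / P(D)
= \frac{25}{36}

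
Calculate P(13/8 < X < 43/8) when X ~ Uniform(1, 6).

P(13/8 < X < 43/8) = ∫_{13/8}^{43/8} f(x) dx
where f(x) = \frac{1}{5}
= \frac{3}{4}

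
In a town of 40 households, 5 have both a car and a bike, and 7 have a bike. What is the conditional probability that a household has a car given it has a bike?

P(A ∩ B) = 5/40 = 1/8
P(B) = 7/40
P(A|B) = P(A ∩ B) / P(B) = (1/8) / (7/40) = 5/7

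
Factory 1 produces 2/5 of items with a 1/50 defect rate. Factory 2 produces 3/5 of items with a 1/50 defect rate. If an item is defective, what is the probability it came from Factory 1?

Using Bayes' theorem:
P(F1) = 2/5, P(D|F1) = 1/50
P(F2) = 3/5, P(D|F2) = 1/50
P(D) = P(D|F1)P(F1) + P(D|F2)P(F2)
     = \frac{1}{50}
P(F1|D) = P(D|F1)P(F1) / P(D)
= \frac{2}{5}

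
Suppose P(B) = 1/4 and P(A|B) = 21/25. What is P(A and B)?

By definition, P(A|B) = P(A ∩ B) / P(B)
So P(A ∩ B) = P(A|B) × P(B)
= 21/25 × 1/4
= 21/100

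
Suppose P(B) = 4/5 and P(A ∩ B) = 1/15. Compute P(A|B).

P(A|B) = P(A ∩ B) / P(B)
= (1/15) / (4/5)
= 1/12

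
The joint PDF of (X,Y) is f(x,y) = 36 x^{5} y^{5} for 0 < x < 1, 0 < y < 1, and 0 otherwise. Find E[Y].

E[Y] = ∫_0^1 ∫_0^1 y × f(x,y) dx dy
= \frac{6}{7}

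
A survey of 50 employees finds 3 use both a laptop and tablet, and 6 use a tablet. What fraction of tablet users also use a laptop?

P(A ∩ B) = 3/50
P(B) = 6/50 = 3/25
P(A|B) = P(A ∩ B) / P(B) = (3/50) / (3/25) = 1/2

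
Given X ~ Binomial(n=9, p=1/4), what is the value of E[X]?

For X ~ Binomial(n=9, p=1/4), the expected value is:
E[X] = \frac{9}{4}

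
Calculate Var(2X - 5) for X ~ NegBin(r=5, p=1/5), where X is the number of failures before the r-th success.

For X ~ NegBin(r=5, p=1/5), where X is the number of failures before the r-th success:
Var(X) = 100
Var(2X - 5) = (2)² × Var(X) = 4 × 100 = 400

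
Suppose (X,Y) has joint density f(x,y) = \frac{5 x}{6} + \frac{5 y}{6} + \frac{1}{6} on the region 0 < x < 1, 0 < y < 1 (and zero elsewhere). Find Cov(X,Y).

E[XY] = ∫∫ xy × f(x,y) dx dy = \frac{23}{72}
E[X] = \frac{41}{72}
E[Y] = \frac{41}{72}
Cov(X,Y) = E[XY] - E[X]E[Y] = - \frac{25}{5184}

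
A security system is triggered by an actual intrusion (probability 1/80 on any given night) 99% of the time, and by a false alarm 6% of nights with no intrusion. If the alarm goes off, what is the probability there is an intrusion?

Let D = the rare event, + = positive/flagged.
P(D) = 1/80
P(+|D) = 99/100
P(+|D') = 6/100 = 3/50
P(+) = P(+|D)P(D) + P(+|D')P(D')
     = \frac{99}{100} × \frac{1}{80} + \frac{3}{50} × \frac{79}{80}
     = \frac{573}{8000}
P(D|+) = P(+|D)P(D)/P(+) = \frac{33}{191}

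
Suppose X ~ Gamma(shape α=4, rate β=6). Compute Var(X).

For X ~ Gamma(shape α=4, rate β=6):
Var(X) = \frac{1}{9}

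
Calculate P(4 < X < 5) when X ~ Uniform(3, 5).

P(4 < X < 5) = ∫_{4}^{5} f(x) dx
where f(x) = \frac{1}{2}
= \frac{1}{2}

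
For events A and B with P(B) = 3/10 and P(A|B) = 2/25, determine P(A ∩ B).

By definition, P(A|B) = P(A ∩ B) / P(B)
So P(A ∩ B) = P(A|B) × P(B)
= 2/25 × 3/10
= 3/125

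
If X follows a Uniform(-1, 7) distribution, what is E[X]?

For X ~ Uniform(-1, 7), the expected value is:
E[X] = 3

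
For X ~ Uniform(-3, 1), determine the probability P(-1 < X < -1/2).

P(-1 < X < -1/2) = ∫_{-1}^{-1/2} f(x) dx
where f(x) = \frac{1}{4}
= \frac{1}{8}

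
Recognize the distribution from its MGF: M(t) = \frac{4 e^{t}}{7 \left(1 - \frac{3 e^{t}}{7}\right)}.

The MGF M(t) = \frac{4 e^{t}}{7 \left(1 - \frac{3 e^{t}}{7}\right)} is the standard form for the Geometric distribution.
Comparing with the known MGF formula identifies: Geometric(p=4/7), X = trial number of first success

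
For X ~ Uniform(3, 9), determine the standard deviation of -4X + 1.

For X ~ Uniform(3, 9):
Var(X) = 3
SD(X) = √(Var(X)) = √(3) = \sqrt{3}
SD(-4X + 1) = |-4| × SD(X) = 4 × \sqrt{3} = 4 \sqrt{3}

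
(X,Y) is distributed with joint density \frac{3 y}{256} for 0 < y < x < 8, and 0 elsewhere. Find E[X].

f_X(x) = ∫_0^x \frac{3 y}{256} dy = \frac{3 x^{2}}{512}
E[X] = ∫_0^8 x × (\frac{3 x^{2}}{512}) dx = 6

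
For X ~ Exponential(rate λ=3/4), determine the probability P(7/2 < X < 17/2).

P(7/2 < X < 17/2) = ∫_{7/2}^{17/2} f(x) dx
where f(x) = \frac{3 e^{- \frac{3 x}{4}}}{4}
= - \frac{1 - e^{\frac{15}{4}}}{e^{\frac{51}{8}}}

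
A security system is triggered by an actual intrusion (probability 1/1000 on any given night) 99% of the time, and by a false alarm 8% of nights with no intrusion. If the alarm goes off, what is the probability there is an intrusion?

Let D = the rare event, + = positive/flagged.
P(D) = 1/1000
P(+|D) = 99/100
P(+|D') = 8/100 = 2/25
P(+) = P(+|D)P(D) + P(+|D')P(D')
     = \frac{99}{100} × \frac{1}{1000} + \frac{2}{25} × \frac{999}{1000}
     = \frac{8091}{100000}
P(D|+) = P(+|D)P(D)/P(+) = \frac{11}{899}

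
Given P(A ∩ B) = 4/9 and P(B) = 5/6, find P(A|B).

P(A|B) = P(A ∩ B) / P(B)
= (4/9) / (5/6)
= 8/15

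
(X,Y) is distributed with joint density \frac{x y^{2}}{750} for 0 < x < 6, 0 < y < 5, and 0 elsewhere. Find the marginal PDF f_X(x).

f_X(x) = ∫_0^5 f(x,y) dy
= ∫_0^5 \frac{x y^{2}}{750} dy
= \frac{x}{18} for 0 < x < 6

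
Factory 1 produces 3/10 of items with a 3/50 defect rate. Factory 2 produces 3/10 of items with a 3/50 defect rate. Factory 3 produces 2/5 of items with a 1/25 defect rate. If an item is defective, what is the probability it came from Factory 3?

Using Bayes' theorem:
P(F1) = 3/10, P(D|F1) = 3/50
P(F2) = 3/10, P(D|F2) = 3/50
P(F3) = 2/5, P(D|F3) = 1/25
P(D) = P(D|F1)P(F1) + P(D|F2)P(F2) + P(D|F3)P(F3)
     = \frac{13}{250}
P(F3|D) = P(D|F3)P(F3) / P(D)
= \frac{4}{13}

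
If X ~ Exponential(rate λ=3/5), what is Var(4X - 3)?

For X ~ Exponential(rate λ=3/5):
Var(X) = \frac{25}{9}
Var(4X - 3) = (4)² × Var(X) = 16 × \frac{25}{9} = \frac{400}{9}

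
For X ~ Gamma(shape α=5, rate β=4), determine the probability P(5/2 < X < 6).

P(5/2 < X < 6) = ∫_{5/2}^{6} f(x) dx
where f(x) = \frac{128 x^{4} e^{- 4 x}}{3}
= \frac{-49323 + 1933 e^{14}}{3 e^{24}}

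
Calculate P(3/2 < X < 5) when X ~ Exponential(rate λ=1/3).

P(3/2 < X < 5) = ∫_{3/2}^{5} f(x) dx
where f(x) = \frac{e^{- \frac{x}{3}}}{3}
= - \frac{1}{e^{\frac{5}{3}}} + e^{- \frac{1}{2}}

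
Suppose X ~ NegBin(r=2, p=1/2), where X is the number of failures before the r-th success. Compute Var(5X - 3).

For X ~ NegBin(r=2, p=1/2), where X is the number of failures before the r-th success:
Var(X) = 4
Var(5X - 3) = (5)² × Var(X) = 25 × 4 = 100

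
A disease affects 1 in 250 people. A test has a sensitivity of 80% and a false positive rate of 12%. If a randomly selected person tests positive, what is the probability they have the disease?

Let D = the rare event, + = positive/flagged.
P(D) = 1/250
P(+|D) = 80/100 = 4/5
P(+|D') = 12/100 = 3/25
P(+) = P(+|D)P(D) + P(+|D')P(D')
     = \frac{4}{5} × \frac{1}{250} + \frac{3}{25} × \frac{249}{250}
     = \frac{767}{6250}
P(D|+) = P(+|D)P(D)/P(+) = \frac{20}{767}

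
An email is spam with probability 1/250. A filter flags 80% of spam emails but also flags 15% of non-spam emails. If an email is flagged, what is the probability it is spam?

Let D = the rare event, + = positive/flagged.
P(D) = 1/250
P(+|D) = 80/100 = 4/5
P(+|D') = 15/100 = 3/20
P(+) = P(+|D)P(D) + P(+|D')P(D')
     = \frac{4}{5} × \frac{1}{250} + \frac{3}{20} × \frac{249}{250}
     = \frac{763}{5000}
P(D|+) = P(+|D)P(D)/P(+) = \frac{16}{763}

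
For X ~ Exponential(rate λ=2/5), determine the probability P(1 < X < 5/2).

P(1 < X < 5/2) = ∫_{1}^{5/2} f(x) dx
where f(x) = \frac{2 e^{- \frac{2 x}{5}}}{5}
= - \frac{1}{e} + e^{- \frac{2}{5}}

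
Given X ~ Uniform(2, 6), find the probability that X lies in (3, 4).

P(3 < X < 4) = ∫_{3}^{4} f(x) dx
where f(x) = \frac{1}{4}
= \frac{1}{4}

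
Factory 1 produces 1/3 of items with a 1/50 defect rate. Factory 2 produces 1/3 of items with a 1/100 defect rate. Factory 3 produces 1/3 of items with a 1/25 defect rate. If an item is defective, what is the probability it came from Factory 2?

Using Bayes' theorem:
P(F1) = 1/3, P(D|F1) = 1/50
P(F2) = 1/3, P(D|F2) = 1/100
P(F3) = 1/3, P(D|F3) = 1/25
P(D) = P(D|F1)P(F1) + P(D|F2)P(F2) + P(D|F3)P(F3)
     = \frac{7}{300}
P(F2|D) = P(D|F2)P(F2) / P(D)
= \frac{1}{7}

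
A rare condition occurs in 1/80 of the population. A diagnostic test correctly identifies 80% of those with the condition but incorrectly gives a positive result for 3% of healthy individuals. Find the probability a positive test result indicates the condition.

Let D = the rare event, + = positive/flagged.
P(D) = 1/80
P(+|D) = 80/100 = 4/5
P(+|D') = 3/100
P(+) = P(+|D)P(D) + P(+|D')P(D')
     = \frac{4}{5} × \frac{1}{80} + \frac{3}{100} × \frac{79}{80}
     = \frac{317}{8000}
P(D|+) = P(+|D)P(D)/P(+) = \frac{80}{317}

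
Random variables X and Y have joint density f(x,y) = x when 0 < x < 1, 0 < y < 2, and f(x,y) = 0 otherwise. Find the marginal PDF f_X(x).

f_X(x) = ∫_0^2 f(x,y) dy
= ∫_0^2 x dy
= 2 x for 0 < x < 1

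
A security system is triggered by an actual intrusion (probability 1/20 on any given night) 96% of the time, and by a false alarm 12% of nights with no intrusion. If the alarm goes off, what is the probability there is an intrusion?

Let D = the rare event, + = positive/flagged.
P(D) = 1/20
P(+|D) = 96/100 = 24/25
P(+|D') = 12/100 = 3/25
P(+) = P(+|D)P(D) + P(+|D')P(D')
     = \frac{24}{25} × \frac{1}{20} + \frac{3}{25} × \frac{19}{20}
     = \frac{81}{500}
P(D|+) = P(+|D)P(D)/P(+) = \frac{8}{27}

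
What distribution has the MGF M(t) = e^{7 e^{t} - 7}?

The MGF M(t) = e^{7 e^{t} - 7} is the standard form for the Poisson distribution.
Comparing with the known MGF formula identifies: Poisson(λ=7)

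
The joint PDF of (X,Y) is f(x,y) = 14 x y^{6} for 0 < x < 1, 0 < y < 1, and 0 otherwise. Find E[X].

E[X] = ∫_0^1 ∫_0^1 x × f(x,y) dy dx
= ∫_0^1 ∫_0^1 x × (14 x y^{6}) dy dx
= \frac{2}{3}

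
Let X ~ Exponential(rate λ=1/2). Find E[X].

For X ~ Exponential(rate λ=1/2), the expected value is:
E[X] = 2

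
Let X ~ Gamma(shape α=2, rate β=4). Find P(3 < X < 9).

P(3 < X < 9) = ∫_{3}^{9} f(x) dx
where f(x) = 16 x e^{- 4 x}
= \frac{-37 + 13 e^{24}}{e^{36}}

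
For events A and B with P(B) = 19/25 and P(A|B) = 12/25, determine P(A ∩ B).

By definition, P(A|B) = P(A ∩ B) / P(B)
So P(A ∩ B) = P(A|B) × P(B)
= 12/25 × 19/25
= 228/625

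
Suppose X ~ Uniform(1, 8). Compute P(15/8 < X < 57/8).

P(15/8 < X < 57/8) = ∫_{15/8}^{57/8} f(x) dx
where f(x) = \frac{1}{7}
= \frac{3}{4}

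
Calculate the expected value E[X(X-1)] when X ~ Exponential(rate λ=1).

E[X(X-1)] = E[X² - X] = E[X²] - E[X]
E[X] = 1
E[X²] = Var(X) + (E[X])² = 1 + (1)² = 2
E[X(X-1)] = 2 - 1 = 1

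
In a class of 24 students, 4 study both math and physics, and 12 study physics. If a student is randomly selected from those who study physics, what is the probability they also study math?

P(A ∩ B) = 4/24 = 1/6
P(B) = 12/24 = 1/2
P(A|B) = P(A ∩ B) / P(B) = (1/6) / (1/2) = 1/3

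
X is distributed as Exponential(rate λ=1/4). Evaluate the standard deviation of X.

For X ~ Exponential(rate λ=1/4):
Var(X) = 16
SD(X) = √(Var(X)) = √(16) = 4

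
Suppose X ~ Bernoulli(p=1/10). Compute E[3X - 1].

For X ~ Bernoulli(p=1/10):
E[X] = \frac{1}{10}
E[3X - 1] = 3 × E[X] - 1 = - \frac{7}{10}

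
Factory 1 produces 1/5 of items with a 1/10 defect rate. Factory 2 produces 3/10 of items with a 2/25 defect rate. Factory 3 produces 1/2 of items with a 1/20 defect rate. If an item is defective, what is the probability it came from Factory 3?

Using Bayes' theorem:
P(F1) = 1/5, P(D|F1) = 1/10
P(F2) = 3/10, P(D|F2) = 2/25
P(F3) = 1/2, P(D|F3) = 1/20
P(D) = P(D|F1)P(F1) + P(D|F2)P(F2) + P(D|F3)P(F3)
     = \frac{69}{1000}
P(F3|D) = P(D|F3)P(F3) / P(D)
= \frac{25}{69}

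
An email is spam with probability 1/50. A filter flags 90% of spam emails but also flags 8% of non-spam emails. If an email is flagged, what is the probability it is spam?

Let D = the rare event, + = positive/flagged.
P(D) = 1/50
P(+|D) = 90/100 = 9/10
P(+|D') = 8/100 = 2/25
P(+) = P(+|D)P(D) + P(+|D')P(D')
     = \frac{9}{10} × \frac{1}{50} + \frac{2}{25} × \frac{49}{50}
     = \frac{241}{2500}
P(D|+) = P(+|D)P(D)/P(+) = \frac{45}{241}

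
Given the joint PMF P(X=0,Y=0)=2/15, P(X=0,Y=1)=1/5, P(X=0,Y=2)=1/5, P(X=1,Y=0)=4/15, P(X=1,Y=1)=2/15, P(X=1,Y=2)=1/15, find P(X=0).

P(X=0) = P(X=0,Y=0) + P(X=0,Y=1) + P(X=0,Y=2)
= 2/15 + 1/5 + 1/5
= 8/15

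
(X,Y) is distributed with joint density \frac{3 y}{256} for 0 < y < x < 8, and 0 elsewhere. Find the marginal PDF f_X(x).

f_X(x) = ∫_0^x \frac{3 y}{256} dy = \frac{3 x^{2}}{512}
for 0 < x < 8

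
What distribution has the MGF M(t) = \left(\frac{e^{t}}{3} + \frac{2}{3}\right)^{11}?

The MGF M(t) = \left(\frac{e^{t}}{3} + \frac{2}{3}\right)^{11} is the standard form for the Binomial distribution.
Comparing with the known MGF formula identifies: Binomial(n=11, p=1/3)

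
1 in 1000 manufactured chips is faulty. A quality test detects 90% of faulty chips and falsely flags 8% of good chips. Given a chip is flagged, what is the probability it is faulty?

Let D = the rare event, + = positive/flagged.
P(D) = 1/1000
P(+|D) = 90/100 = 9/10
P(+|D') = 8/100 = 2/25
P(+) = P(+|D)P(D) + P(+|D')P(D')
     = \frac{9}{10} × \frac{1}{1000} + \frac{2}{25} × \frac{999}{1000}
     = \frac{4041}{50000}
P(D|+) = P(+|D)P(D)/P(+) = \frac{5}{449}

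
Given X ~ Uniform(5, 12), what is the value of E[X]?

For X ~ Uniform(5, 12), the expected value is:
E[X] = \frac{17}{2}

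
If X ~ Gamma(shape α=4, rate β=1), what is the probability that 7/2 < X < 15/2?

P(7/2 < X < 15/2) = ∫_{7/2}^{15/2} f(x) dx
where f(x) = \frac{x^{3} e^{- x}}{6}
= \frac{-5133 + 853 e^{4}}{48 e^{\frac{15}{2}}}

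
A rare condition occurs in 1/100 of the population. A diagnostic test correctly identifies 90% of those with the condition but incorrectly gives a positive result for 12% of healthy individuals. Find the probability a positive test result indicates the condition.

Let D = the rare event, + = positive/flagged.
P(D) = 1/100
P(+|D) = 90/100 = 9/10
P(+|D') = 12/100 = 3/25
P(+) = P(+|D)P(D) + P(+|D')P(D')
     = \frac{9}{10} × \frac{1}{100} + \frac{3}{25} × \frac{99}{100}
     = \frac{639}{5000}
P(D|+) = P(+|D)P(D)/P(+) = \frac{5}{71}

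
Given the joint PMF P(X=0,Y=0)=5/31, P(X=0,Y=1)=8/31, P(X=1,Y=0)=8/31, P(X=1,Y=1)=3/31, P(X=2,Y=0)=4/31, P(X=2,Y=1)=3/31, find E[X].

First find marginal of X:
P(X=0) = 13/31
P(X=1) = 11/31
P(X=2) = 7/31
E[X] = 0 × 13/31 + 1 × 11/31 + 2 × 7/31 = 25/31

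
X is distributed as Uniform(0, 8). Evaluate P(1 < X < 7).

P(1 < X < 7) = ∫_{1}^{7} f(x) dx
where f(x) = \frac{1}{8}
= \frac{3}{4}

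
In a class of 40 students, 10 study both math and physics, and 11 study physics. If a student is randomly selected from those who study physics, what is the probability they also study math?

P(A ∩ B) = 10/40 = 1/4
P(B) = 11/40
P(A|B) = P(A ∩ B) / P(B) = (1/4) / (11/40) = 10/11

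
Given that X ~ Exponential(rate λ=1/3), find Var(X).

For X ~ Exponential(rate λ=1/3):
Var(X) = 9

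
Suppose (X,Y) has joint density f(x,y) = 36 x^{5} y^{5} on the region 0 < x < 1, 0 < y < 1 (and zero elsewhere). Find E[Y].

E[Y] = ∫_0^1 ∫_0^1 y × f(x,y) dx dy
= \frac{6}{7}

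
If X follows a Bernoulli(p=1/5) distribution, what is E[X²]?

Using the identity E[X²] = Var(X) + (E[X])²:
E[X] = \frac{1}{5}
Var(X) = \frac{4}{25}
E[X²] = \frac{4}{25} + (\frac{1}{5})²
= \frac{1}{5}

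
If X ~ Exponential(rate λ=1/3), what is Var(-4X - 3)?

For X ~ Exponential(rate λ=1/3):
Var(X) = 9
Var(-4X - 3) = (-4)² × Var(X) = 16 × 9 = 144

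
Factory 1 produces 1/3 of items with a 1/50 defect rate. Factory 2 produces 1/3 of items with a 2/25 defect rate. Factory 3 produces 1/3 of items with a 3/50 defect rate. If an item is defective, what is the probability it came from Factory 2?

Using Bayes' theorem:
P(F1) = 1/3, P(D|F1) = 1/50
P(F2) = 1/3, P(D|F2) = 2/25
P(F3) = 1/3, P(D|F3) = 3/50
P(D) = P(D|F1)P(F1) + P(D|F2)P(F2) + P(D|F3)P(F3)
     = \frac{4}{75}
P(F2|D) = P(D|F2)P(F2) / P(D)
= \frac{1}{2}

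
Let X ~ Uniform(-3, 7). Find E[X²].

Using the identity E[X²] = Var(X) + (E[X])²:
E[X] = 2
Var(X) = \frac{25}{3}
E[X²] = \frac{25}{3} + (2)²
= \frac{37}{3}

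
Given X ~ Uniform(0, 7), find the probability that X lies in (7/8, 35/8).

P(7/8 < X < 35/8) = ∫_{7/8}^{35/8} f(x) dx
where f(x) = \frac{1}{7}
= \frac{1}{2}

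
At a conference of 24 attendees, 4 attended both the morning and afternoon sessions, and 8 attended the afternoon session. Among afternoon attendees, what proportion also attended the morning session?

P(A ∩ B) = 4/24 = 1/6
P(B) = 8/24 = 1/3
P(A|B) = P(A ∩ B) / P(B) = (1/6) / (1/3) = 1/2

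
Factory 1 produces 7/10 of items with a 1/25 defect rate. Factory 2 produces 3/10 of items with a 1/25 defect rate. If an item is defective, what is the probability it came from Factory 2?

Using Bayes' theorem:
P(F1) = 7/10, P(D|F1) = 1/25
P(F2) = 3/10, P(D|F2) = 1/25
P(D) = P(D|F1)P(F1) + P(D|F2)P(F2)
     = \frac{1}{25}
P(F2|D) = P(D|F2)P(F2) / P(D)
= \frac{3}{10}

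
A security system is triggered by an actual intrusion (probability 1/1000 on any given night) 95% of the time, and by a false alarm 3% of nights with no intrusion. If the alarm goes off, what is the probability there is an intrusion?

Let D = the rare event, + = positive/flagged.
P(D) = 1/1000
P(+|D) = 95/100 = 19/20
P(+|D') = 3/100
P(+) = P(+|D)P(D) + P(+|D')P(D')
     = \frac{19}{20} × \frac{1}{1000} + \frac{3}{100} × \frac{999}{1000}
     = \frac{773}{25000}
P(D|+) = P(+|D)P(D)/P(+) = \frac{95}{3092}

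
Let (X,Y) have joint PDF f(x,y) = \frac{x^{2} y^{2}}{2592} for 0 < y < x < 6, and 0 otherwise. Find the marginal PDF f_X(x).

f_X(x) = ∫_0^x \frac{x^{2} y^{2}}{2592} dy = \frac{x^{5}}{7776}
for 0 < x < 6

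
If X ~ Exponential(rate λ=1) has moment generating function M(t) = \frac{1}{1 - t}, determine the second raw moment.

To find E[X^2], compute M^(2)(0):
M^(1)(t) = \frac{1}{\left(1 - t\right)^{2}}
M^(2)(t) = \frac{2}{\left(1 - t\right)^{3}}
M^(2)(0) = 2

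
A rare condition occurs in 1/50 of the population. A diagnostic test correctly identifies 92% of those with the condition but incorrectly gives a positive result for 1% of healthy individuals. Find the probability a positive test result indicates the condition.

Let D = the rare event, + = positive/flagged.
P(D) = 1/50
P(+|D) = 92/100 = 23/25
P(+|D') = 1/100
P(+) = P(+|D)P(D) + P(+|D')P(D')
     = \frac{23}{25} × \frac{1}{50} + \frac{1}{100} × \frac{49}{50}
     = \frac{141}{5000}
P(D|+) = P(+|D)P(D)/P(+) = \frac{92}{141}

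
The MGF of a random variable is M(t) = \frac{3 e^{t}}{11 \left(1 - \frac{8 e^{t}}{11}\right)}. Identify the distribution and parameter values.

The MGF M(t) = \frac{3 e^{t}}{11 \left(1 - \frac{8 e^{t}}{11}\right)} is the standard form for the Geometric distribution.
Comparing with the known MGF formula identifies: Geometric(p=3/11), X = trial number of first success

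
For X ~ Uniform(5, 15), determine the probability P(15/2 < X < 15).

P(15/2 < X < 15) = ∫_{15/2}^{15} f(x) dx
where f(x) = \frac{1}{10}
= \frac{3}{4}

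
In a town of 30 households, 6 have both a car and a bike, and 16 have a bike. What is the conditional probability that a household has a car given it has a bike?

P(A ∩ B) = 6/30 = 1/5
P(B) = 16/30 = 8/15
P(A|B) = P(A ∩ B) / P(B) = (1/5) / (8/15) = 3/8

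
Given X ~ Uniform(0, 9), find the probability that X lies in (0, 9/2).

P(0 < X < 9/2) = ∫_{0}^{9/2} f(x) dx
where f(x) = \frac{1}{9}
= \frac{1}{2}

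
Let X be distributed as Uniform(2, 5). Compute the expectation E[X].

For X ~ Uniform(2, 5), the expected value is:
E[X] = \frac{7}{2}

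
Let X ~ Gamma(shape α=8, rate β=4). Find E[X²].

Using the identity E[X²] = Var(X) + (E[X])²:
E[X] = 2
Var(X) = \frac{1}{2}
E[X²] = \frac{1}{2} + (2)²
= \frac{9}{2}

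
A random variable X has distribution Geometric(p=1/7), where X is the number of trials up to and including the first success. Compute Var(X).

For X ~ Geometric(p=1/7), where X is the number of trials up to and including the first success:
Var(X) = 42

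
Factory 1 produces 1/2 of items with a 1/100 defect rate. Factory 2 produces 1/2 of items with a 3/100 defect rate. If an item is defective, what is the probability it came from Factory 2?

Using Bayes' theorem:
P(F1) = 1/2, P(D|F1) = 1/100
P(F2) = 1/2, P(D|F2) = 3/100
P(D) = P(D|F1)P(F1) + P(D|F2)P(F2)
     = \frac{1}{50}
P(F2|D) = P(D|F2)P(F2) / P(D)
= \frac{3}{4}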